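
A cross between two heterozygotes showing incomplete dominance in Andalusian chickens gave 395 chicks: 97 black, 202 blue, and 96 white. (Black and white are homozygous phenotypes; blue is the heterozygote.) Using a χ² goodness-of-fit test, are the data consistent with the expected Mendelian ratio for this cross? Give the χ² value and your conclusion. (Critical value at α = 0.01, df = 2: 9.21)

0.210; consistent

With incomplete dominance, a heterozygote × heterozygote cross gives a 1:2:1 phenotypic ratio.
The 1:2:1 ratio has 4 parts, so with N = 395 the expected counts are:
  black: 395 × 1/4 = 98.75
  blue: 395 × 2/4 = 197.5
  white: 395 × 1/4 = 98.75
χ² = Σ (O − E)² / E
  black: (97 − 98.75)² / 98.75 = 0.0310
  blue: (202 − 197.5)² / 197.5 = 0.1025
  white: (96 − 98.75)² / 98.75 = 0.0766
χ² = 0.0310 + 0.1025 + 0.0766 = 0.2101 ≈ 0.210
Degrees of freedom = 3 − 1 = 2; critical value at α = 0.01 is 9.21.
Since 0.210 < 9.21, we fail to reject the null hypothesis — the data are consistent with the 1:2:1 ratio.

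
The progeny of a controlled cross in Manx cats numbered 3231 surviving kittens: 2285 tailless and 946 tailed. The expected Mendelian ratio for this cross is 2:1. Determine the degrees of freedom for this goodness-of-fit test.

1

A goodness-of-fit test with 2 phenotype classes has df = 2 − 1 = 1.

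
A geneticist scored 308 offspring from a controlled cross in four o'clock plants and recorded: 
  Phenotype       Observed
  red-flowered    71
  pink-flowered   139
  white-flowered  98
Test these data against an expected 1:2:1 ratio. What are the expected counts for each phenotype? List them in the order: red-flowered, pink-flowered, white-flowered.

The 1:2:1 ratio has 4 parts, so with N = 308 the expected counts are:
  red-flowered: 308 × 1/4 = 77
  pink-flowered: 308 × 2/4 = 154
  white-flowered: 308 × 1/4 = 77

77, 154, 77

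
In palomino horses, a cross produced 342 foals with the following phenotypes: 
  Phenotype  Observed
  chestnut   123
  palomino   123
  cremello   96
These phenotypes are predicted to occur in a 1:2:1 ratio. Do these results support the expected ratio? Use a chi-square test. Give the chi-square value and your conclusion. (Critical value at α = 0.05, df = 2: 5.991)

31.211; not consistent

Expected counts for N = 342 under a 1:2:1 ratio (total parts = 4):
  chestnut: 342 × 1/4 = 85.5
  palomino: 342 × 2/4 = 171
  cremello: 342 × 1/4 = 85.5
χ² = Σ (O − E)² / E
  chestnut: (123 − 85.5)² / 85.5 = 16.4474
  palomino: (123 − 171)² / 171 = 13.4737
  cremello: (96 − 85.5)² / 85.5 = 1.2895
χ² = 16.4474 + 13.4737 + 1.2895 = 31.2106 ≈ 31.211
Degrees of freedom = 3 − 1 = 2; critical value at α = 0.05 is 5.991.
Since 31.211 > 5.991, we reject the null hypothesis — the data do not fit the 1:2:1 ratio.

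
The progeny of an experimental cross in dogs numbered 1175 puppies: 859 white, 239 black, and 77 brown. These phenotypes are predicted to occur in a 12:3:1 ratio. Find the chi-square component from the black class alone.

1.585

The 12:3:1 ratio has 16 parts, so with N = 1175 the expected counts are:
  white: 1175 × 12/16 = 881.25
  black: 1175 × 3/16 = 220.3125
  brown: 1175 × 1/16 = 73.4375
Contribution of black: (239 − 220.3125)² / 220.3125 = 1.5851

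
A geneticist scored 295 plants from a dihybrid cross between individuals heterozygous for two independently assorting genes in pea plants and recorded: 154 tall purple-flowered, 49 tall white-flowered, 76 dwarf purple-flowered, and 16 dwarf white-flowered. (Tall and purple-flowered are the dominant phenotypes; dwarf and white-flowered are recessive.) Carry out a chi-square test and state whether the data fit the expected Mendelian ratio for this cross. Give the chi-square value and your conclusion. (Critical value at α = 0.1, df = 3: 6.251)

9.639; not consistent

A dihybrid F₂ with independent assortment and complete dominance at both loci gives a 9:3:3:1 phenotypic ratio.
Under the 9:3:3:1 hypothesis (Σ ratio = 16, N = 295):
  tall purple-flowered: 295 × 9/16 = 165.9375
  tall white-flowered: 295 × 3/16 = 55.3125
  dwarf purple-flowered: 295 × 3/16 = 55.3125
  dwarf white-flowered: 295 × 1/16 = 18.4375
χ² = Σ (O − E)² / E
  tall purple-flowered: (154 − 165.9375)² / 165.9375 = 0.8588
  tall white-flowered: (49 − 55.3125)² / 55.3125 = 0.7204
  dwarf purple-flowered: (76 − 55.3125)² / 55.3125 = 7.7374
  dwarf white-flowered: (16 − 18.4375)² / 18.4375 = 0.3222
χ² = 0.8588 + 0.7204 + 7.7374 + 0.3222 = 9.6388 ≈ 9.639
Degrees of freedom = 4 − 1 = 3; critical value at α = 0.1 is 6.251.
Since 9.639 > 6.251, we reject the null hypothesis — the data do not fit the 9:3:3:1 ratio.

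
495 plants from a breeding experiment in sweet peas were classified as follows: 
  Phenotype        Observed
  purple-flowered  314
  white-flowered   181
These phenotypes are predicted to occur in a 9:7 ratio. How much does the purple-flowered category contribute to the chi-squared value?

4.542

Under the 9:7 hypothesis (Σ ratio = 16, N = 495):
  purple-flowered: 495 × 9/16 = 278.4375
  white-flowered: 495 × 7/16 = 216.5625
Contribution of purple-flowered: (314 − 278.4375)² / 278.4375 = 4.5421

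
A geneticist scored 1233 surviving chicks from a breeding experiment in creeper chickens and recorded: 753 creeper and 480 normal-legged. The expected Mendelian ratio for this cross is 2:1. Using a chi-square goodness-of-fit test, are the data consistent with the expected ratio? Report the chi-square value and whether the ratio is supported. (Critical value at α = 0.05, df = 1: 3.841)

Total ratio parts = 3. Expected numbers out of 1233:
  creeper: 1233 × 2/3 = 822
  normal-legged: 1233 × 1/3 = 411
χ² = Σ (O − E)² / E
  creeper: (753 − 822)² / 822 = 5.7920
  normal-legged: (480 − 411)² / 411 = 11.5839
χ² = 5.7920 + 11.5839 = 17.3759 ≈ 17.376
Degrees of freedom = 2 − 1 = 1; critical value at α = 0.05 is 3.841.
Since 17.376 > 3.841, we reject the null hypothesis — the data do not fit the 2:1 ratio.

17.376; not consistent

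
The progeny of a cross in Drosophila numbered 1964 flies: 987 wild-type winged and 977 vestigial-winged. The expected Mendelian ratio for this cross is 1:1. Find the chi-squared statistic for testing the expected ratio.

0.051

Total ratio parts = 2. Expected numbers out of 1964:
  wild-type winged: 1964 × 1/2 = 982
  vestigial-winged: 1964 × 1/2 = 982
χ² = Σ (O − E)² / E
  wild-type winged: (987 − 982)² / 982 = 0.0255
  vestigial-winged: (977 − 982)² / 982 = 0.0255
χ² = 0.0255 + 0.0255 = 0.051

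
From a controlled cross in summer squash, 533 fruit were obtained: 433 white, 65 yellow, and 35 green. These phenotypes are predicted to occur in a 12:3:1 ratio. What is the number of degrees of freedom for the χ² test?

A goodness-of-fit test with 3 phenotype classes has df = 3 − 1 = 2.

2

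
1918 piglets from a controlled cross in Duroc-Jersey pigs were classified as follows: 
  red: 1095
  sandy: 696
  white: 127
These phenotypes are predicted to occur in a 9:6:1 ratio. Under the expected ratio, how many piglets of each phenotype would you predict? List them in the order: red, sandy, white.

1078.875, 719.25, 119.875

Under the 9:6:1 hypothesis (Σ ratio = 16, N = 1918):
  red: 1918 × 9/16 = 1078.875
  sandy: 1918 × 6/16 = 719.25
  white: 1918 × 1/16 = 119.875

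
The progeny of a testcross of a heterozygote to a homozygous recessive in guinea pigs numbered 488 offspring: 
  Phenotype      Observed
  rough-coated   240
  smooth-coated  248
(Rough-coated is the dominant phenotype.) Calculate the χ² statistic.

0.131

A testcross of a heterozygote (Aa × aa) gives a 1:1 phenotypic ratio.
Expected counts for N = 488 under a 1:1 ratio (total parts = 2):
  rough-coated: 488 × 1/2 = 244
  smooth-coated: 488 × 1/2 = 244
χ² = Σ (O − E)² / E
  rough-coated: (240 − 244)² / 244 = 0.0656
  smooth-coated: (248 − 244)² / 244 = 0.0656
χ² = 0.0656 + 0.0656 = 0.1312 ≈ 0.131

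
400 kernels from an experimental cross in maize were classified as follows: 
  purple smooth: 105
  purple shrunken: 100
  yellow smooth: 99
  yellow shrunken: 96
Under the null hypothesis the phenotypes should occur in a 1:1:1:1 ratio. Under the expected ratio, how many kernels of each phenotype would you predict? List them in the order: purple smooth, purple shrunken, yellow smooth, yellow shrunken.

Total ratio parts = 4. Expected numbers out of 400:
  purple smooth: 400 × 1/4 = 100
  purple shrunken: 400 × 1/4 = 100
  yellow smooth: 400 × 1/4 = 100
  yellow shrunken: 400 × 1/4 = 100

100, 100, 100, 100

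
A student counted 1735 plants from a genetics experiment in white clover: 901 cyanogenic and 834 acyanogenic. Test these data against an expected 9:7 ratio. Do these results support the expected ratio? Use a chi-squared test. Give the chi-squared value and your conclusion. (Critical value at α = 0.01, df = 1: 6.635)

13.152; not consistent

Total ratio parts = 16. Expected numbers out of 1735:
  cyanogenic: 1735 × 9/16 = 975.9375
  acyanogenic: 1735 × 7/16 = 759.0625
χ² = Σ (O − E)² / E
  cyanogenic: (901 − 975.9375)² / 975.9375 = 5.7541
  acyanogenic: (834 − 759.0625)² / 759.0625 = 7.3981
χ² = 5.7541 + 7.3981 = 13.1522 ≈ 13.152
Degrees of freedom = 2 − 1 = 1; critical value at α = 0.01 is 6.635.
Since 13.152 > 6.635, we reject the null hypothesis — the data do not fit the 9:7 ratio.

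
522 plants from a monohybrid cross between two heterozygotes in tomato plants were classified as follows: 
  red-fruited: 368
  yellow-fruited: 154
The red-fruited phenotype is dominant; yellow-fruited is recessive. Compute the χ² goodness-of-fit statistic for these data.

For a monohybrid cross between heterozygotes with complete dominance, the expected phenotypic ratio is 3:1.
Total ratio parts = 4. Expected numbers out of 522:
  red-fruited: 522 × 3/4 = 391.5
  yellow-fruited: 522 × 1/4 = 130.5
χ² = Σ (O − E)² / E
  red-fruited: (368 − 391.5)² / 391.5 = 1.4106
  yellow-fruited: (154 − 130.5)² / 130.5 = 4.2318
χ² = 1.4106 + 4.2318 = 5.6424 ≈ 5.642

5.642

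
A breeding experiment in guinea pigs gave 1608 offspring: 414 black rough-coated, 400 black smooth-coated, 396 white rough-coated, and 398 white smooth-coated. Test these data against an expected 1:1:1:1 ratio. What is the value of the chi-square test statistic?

0.498

Total ratio parts = 4. Expected numbers out of 1608:
  black rough-coated: 1608 × 1/4 = 402
  black smooth-coated: 1608 × 1/4 = 402
  white rough-coated: 1608 × 1/4 = 402
  white smooth-coated: 1608 × 1/4 = 402
χ² = Σ (O − E)² / E
  black rough-coated: (414 − 402)² / 402 = 0.3582
  black smooth-coated: (400 − 402)² / 402 = 0.0100
  white rough-coated: (396 − 402)² / 402 = 0.0896
  white smooth-coated: (398 − 402)² / 402 = 0.0398
χ² = 0.3582 + 0.0100 + 0.0896 + 0.0398 = 0.4976 ≈ 0.498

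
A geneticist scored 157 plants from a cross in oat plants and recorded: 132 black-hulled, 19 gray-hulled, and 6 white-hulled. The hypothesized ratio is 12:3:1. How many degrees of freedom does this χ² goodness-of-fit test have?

A goodness-of-fit test with 3 phenotype classes has df = 3 − 1 = 2.

2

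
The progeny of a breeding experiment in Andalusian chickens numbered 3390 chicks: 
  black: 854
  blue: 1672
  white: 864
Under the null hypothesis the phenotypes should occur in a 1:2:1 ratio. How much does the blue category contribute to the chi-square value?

Under the 1:2:1 hypothesis (Σ ratio = 4, N = 3390):
  black: 3390 × 1/4 = 847.5
  blue: 3390 × 2/4 = 1695
  white: 3390 × 1/4 = 847.5
Contribution of blue: (1672 − 1695)² / 1695 = 0.3121

0.312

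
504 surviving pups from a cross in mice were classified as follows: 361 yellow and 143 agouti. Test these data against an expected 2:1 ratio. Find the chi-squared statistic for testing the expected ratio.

Under the 2:1 hypothesis (Σ ratio = 3, N = 504):
  yellow: 504 × 2/3 = 336
  agouti: 504 × 1/3 = 168
χ² = Σ (O − E)² / E
  yellow: (361 − 336)² / 336 = 1.8601
  agouti: (143 − 168)² / 168 = 3.7202
χ² = 1.8601 + 3.7202 = 5.5803 ≈ 5.580

5.580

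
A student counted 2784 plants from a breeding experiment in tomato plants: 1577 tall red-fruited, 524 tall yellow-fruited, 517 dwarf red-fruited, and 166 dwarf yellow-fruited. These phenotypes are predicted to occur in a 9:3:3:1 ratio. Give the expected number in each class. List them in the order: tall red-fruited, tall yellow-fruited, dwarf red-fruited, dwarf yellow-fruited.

The 9:3:3:1 ratio has 16 parts, so with N = 2784 the expected counts are:
  tall red-fruited: 2784 × 9/16 = 1566
  tall yellow-fruited: 2784 × 3/16 = 522
  dwarf red-fruited: 2784 × 3/16 = 522
  dwarf yellow-fruited: 2784 × 1/16 = 174

1566, 522, 522, 174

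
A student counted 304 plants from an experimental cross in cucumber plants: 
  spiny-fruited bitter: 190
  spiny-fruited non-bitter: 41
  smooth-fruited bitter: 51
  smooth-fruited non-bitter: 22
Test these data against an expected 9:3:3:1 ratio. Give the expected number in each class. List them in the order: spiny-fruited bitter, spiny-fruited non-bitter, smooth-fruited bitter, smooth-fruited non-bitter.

171, 57, 57, 19

Expected counts for N = 304 under a 9:3:3:1 ratio (total parts = 16):
  spiny-fruited bitter: 304 × 9/16 = 171
  spiny-fruited non-bitter: 304 × 3/16 = 57
  smooth-fruited bitter: 304 × 3/16 = 57
  smooth-fruited non-bitter: 304 × 1/16 = 19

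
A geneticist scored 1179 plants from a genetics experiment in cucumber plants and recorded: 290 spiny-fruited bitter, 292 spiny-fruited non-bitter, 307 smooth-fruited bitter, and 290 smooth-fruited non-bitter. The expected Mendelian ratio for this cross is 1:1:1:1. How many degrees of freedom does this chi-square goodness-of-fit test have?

3

A goodness-of-fit test with 4 phenotype classes has df = 4 − 1 = 3.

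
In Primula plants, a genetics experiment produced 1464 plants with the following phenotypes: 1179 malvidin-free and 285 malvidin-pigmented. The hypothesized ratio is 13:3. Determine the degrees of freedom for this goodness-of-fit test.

A goodness-of-fit test with 2 phenotype classes has df = 2 − 1 = 1.

1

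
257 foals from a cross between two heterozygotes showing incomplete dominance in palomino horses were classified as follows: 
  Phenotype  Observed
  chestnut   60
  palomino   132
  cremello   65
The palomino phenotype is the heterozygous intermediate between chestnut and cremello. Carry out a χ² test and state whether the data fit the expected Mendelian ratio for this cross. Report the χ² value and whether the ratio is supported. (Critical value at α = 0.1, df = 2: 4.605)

With incomplete dominance, a heterozygote × heterozygote cross gives a 1:2:1 phenotypic ratio.
Under the 1:2:1 hypothesis (Σ ratio = 4, N = 257):
  chestnut: 257 × 1/4 = 64.25
  palomino: 257 × 2/4 = 128.5
  cremello: 257 × 1/4 = 64.25
χ² = Σ (O − E)² / E
  chestnut: (60 − 64.25)² / 64.25 = 0.2811
  palomino: (132 − 128.5)² / 128.5 = 0.0953
  cremello: (65 − 64.25)² / 64.25 = 0.0088
χ² = 0.2811 + 0.0953 + 0.0088 = 0.3852 ≈ 0.385
Degrees of freedom = 3 − 1 = 2; critical value at α = 0.1 is 4.605.
Since 0.385 < 4.605, we fail to reject the null hypothesis — the data are consistent with the 1:2:1 ratio.

0.385; consistent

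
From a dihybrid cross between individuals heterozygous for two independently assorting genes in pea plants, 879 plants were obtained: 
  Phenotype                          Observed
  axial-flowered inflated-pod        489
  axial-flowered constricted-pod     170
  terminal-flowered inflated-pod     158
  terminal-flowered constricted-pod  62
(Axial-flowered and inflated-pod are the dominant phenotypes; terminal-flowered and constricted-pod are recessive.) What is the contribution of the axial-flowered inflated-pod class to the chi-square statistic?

0.060

A dihybrid F₂ with independent assortment and complete dominance at both loci gives a 9:3:3:1 phenotypic ratio.
Under the 9:3:3:1 hypothesis (Σ ratio = 16, N = 879):
  axial-flowered inflated-pod: 879 × 9/16 = 494.4375
  axial-flowered constricted-pod: 879 × 3/16 = 164.8125
  terminal-flowered inflated-pod: 879 × 3/16 = 164.8125
  terminal-flowered constricted-pod: 879 × 1/16 = 54.9375
Contribution of axial-flowered inflated-pod: (489 − 494.4375)² / 494.4375 = 0.0598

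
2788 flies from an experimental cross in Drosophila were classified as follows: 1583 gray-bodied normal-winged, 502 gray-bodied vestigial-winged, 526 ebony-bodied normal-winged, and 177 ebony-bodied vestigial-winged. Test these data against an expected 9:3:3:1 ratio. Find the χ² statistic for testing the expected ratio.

Expected counts for N = 2788 under a 9:3:3:1 ratio (total parts = 16):
  gray-bodied normal-winged: 2788 × 9/16 = 1568.25
  gray-bodied vestigial-winged: 2788 × 3/16 = 522.75
  ebony-bodied normal-winged: 2788 × 3/16 = 522.75
  ebony-bodied vestigial-winged: 2788 × 1/16 = 174.25
χ² = Σ (O − E)² / E
  gray-bodied normal-winged: (1583 − 1568.25)² / 1568.25 = 0.1387
  gray-bodied vestigial-winged: (502 − 522.75)² / 522.75 = 0.8236
  ebony-bodied normal-winged: (526 − 522.75)² / 522.75 = 0.0202
  ebony-bodied vestigial-winged: (177 − 174.25)² / 174.25 = 0.0434
χ² = 0.1387 + 0.8236 + 0.0202 + 0.0434 = 1.0259 ≈ 1.026

1.026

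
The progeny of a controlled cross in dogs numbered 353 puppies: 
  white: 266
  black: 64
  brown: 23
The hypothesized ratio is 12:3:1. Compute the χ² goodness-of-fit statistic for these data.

Expected counts for N = 353 under a 12:3:1 ratio (total parts = 16):
  white: 353 × 12/16 = 264.75
  black: 353 × 3/16 = 66.1875
  brown: 353 × 1/16 = 22.0625
χ² = Σ (O − E)² / E
  white: (266 − 264.75)² / 264.75 = 0.0059
  black: (64 − 66.1875)² / 66.1875 = 0.0723
  brown: (23 − 22.0625)² / 22.0625 = 0.0398
χ² = 0.0059 + 0.0723 + 0.0398 = 0.118

0.118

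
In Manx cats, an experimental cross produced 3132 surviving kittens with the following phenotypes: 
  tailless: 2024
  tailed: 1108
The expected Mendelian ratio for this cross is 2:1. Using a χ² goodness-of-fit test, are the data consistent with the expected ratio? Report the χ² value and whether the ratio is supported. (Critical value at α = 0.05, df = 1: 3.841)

5.885; not consistent

Expected counts for N = 3132 under a 2:1 ratio (total parts = 3):
  tailless: 3132 × 2/3 = 2088
  tailed: 3132 × 1/3 = 1044
χ² = Σ (O − E)² / E
  tailless: (2024 − 2088)² / 2088 = 1.9617
  tailed: (1108 − 1044)² / 1044 = 3.9234
χ² = 1.9617 + 3.9234 = 5.8851 ≈ 5.885
Degrees of freedom = 2 − 1 = 1; critical value at α = 0.05 is 3.841.
Since 5.885 > 3.841, we reject the null hypothesis — the data do not fit the 2:1 ratio.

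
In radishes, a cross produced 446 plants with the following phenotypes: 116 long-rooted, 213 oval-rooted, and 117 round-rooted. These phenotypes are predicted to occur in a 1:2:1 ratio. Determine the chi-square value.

0.901

Under the 1:2:1 hypothesis (Σ ratio = 4, N = 446):
  long-rooted: 446 × 1/4 = 111.5
  oval-rooted: 446 × 2/4 = 223
  round-rooted: 446 × 1/4 = 111.5
χ² = Σ (O − E)² / E
  long-rooted: (116 − 111.5)² / 111.5 = 0.1816
  oval-rooted: (213 − 223)² / 223 = 0.4484
  round-rooted: (117 − 111.5)² / 111.5 = 0.2713
χ² = 0.1816 + 0.4484 + 0.2713 = 0.9013 ≈ 0.901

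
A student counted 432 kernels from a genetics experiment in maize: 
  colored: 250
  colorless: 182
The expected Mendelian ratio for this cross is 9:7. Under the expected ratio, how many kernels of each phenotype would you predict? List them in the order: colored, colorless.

Under the 9:7 hypothesis (Σ ratio = 16, N = 432):
  colored: 432 × 9/16 = 243
  colorless: 432 × 7/16 = 189

243, 189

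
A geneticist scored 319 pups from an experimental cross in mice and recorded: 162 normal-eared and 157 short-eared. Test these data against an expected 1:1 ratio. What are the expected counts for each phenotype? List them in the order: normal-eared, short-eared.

Expected counts for N = 319 under a 1:1 ratio (total parts = 2):
  normal-eared: 319 × 1/2 = 159.5
  short-eared: 319 × 1/2 = 159.5

159.5, 159.5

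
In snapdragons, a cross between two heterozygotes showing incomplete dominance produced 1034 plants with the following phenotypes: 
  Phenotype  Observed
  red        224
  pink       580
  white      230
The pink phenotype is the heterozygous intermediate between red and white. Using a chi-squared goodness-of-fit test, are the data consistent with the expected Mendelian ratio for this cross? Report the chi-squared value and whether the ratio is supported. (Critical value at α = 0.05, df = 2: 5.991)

15.424; not consistent

With incomplete dominance, a heterozygote × heterozygote cross gives a 1:2:1 phenotypic ratio.
Under the 1:2:1 hypothesis (Σ ratio = 4, N = 1034):
  red: 1034 × 1/4 = 258.5
  pink: 1034 × 2/4 = 517
  white: 1034 × 1/4 = 258.5
χ² = Σ (O − E)² / E
  red: (224 − 258.5)² / 258.5 = 4.6044
  pink: (580 − 517)² / 517 = 7.6770
  white: (230 − 258.5)² / 258.5 = 3.1422
χ² = 4.6044 + 7.6770 + 3.1422 = 15.4236 ≈ 15.424
Degrees of freedom = 3 − 1 = 2; critical value at α = 0.05 is 5.991.
Since 15.424 > 5.991, we reject the null hypothesis — the data do not fit the 1:2:1 ratio.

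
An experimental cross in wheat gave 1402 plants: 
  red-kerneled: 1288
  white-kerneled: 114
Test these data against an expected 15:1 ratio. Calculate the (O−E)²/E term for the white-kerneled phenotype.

Under the 15:1 hypothesis (Σ ratio = 16, N = 1402):
  red-kerneled: 1402 × 15/16 = 1314.375
  white-kerneled: 1402 × 1/16 = 87.625
Contribution of white-kerneled: (114 − 87.625)² / 87.625 = 7.9388

7.939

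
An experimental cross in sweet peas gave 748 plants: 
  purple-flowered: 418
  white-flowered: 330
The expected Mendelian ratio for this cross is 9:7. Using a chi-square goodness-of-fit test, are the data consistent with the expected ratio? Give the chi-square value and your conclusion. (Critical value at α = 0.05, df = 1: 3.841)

0.041; consistent

Under the 9:7 hypothesis (Σ ratio = 16, N = 748):
  purple-flowered: 748 × 9/16 = 420.75
  white-flowered: 748 × 7/16 = 327.25
χ² = Σ (O − E)² / E
  purple-flowered: (418 − 420.75)² / 420.75 = 0.0180
  white-flowered: (330 − 327.25)² / 327.25 = 0.0231
χ² = 0.0180 + 0.0231 = 0.0411 ≈ 0.041
Degrees of freedom = 2 − 1 = 1; critical value at α = 0.05 is 3.841.
Since 0.041 < 3.841, we fail to reject the null hypothesis — the data are consistent with the 9:7 ratio.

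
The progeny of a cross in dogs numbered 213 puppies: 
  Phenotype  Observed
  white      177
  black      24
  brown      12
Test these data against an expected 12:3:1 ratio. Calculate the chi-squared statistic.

8.352

Expected counts for N = 213 under a 12:3:1 ratio (total parts = 16):
  white: 213 × 12/16 = 159.75
  black: 213 × 3/16 = 39.9375
  brown: 213 × 1/16 = 13.3125
χ² = Σ (O − E)² / E
  white: (177 − 159.75)² / 159.75 = 1.8627
  black: (24 − 39.9375)² / 39.9375 = 6.3600
  brown: (12 − 13.3125)² / 13.3125 = 0.1294
χ² = 1.8627 + 6.3600 + 0.1294 = 8.3521 ≈ 8.352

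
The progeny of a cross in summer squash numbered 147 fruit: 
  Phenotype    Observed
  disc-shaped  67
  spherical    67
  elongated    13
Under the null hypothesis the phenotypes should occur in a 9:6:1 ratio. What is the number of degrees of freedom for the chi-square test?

2

A goodness-of-fit test with 3 phenotype classes has df = 3 − 1 = 2.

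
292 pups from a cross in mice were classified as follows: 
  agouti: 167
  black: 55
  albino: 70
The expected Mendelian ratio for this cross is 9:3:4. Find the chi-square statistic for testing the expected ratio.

Under the 9:3:4 hypothesis (Σ ratio = 16, N = 292):
  agouti: 292 × 9/16 = 164.25
  black: 292 × 3/16 = 54.75
  albino: 292 × 4/16 = 73
χ² = Σ (O − E)² / E
  agouti: (167 − 164.25)² / 164.25 = 0.0460
  black: (55 − 54.75)² / 54.75 = 0.0011
  albino: (70 − 73)² / 73 = 0.1233
χ² = 0.0460 + 0.0011 + 0.1233 = 0.1704 ≈ 0.170

0.170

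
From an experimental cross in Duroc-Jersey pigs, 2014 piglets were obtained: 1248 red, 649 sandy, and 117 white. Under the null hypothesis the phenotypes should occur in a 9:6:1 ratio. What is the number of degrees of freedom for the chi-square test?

A goodness-of-fit test with 3 phenotype classes has df = 3 − 1 = 2.

2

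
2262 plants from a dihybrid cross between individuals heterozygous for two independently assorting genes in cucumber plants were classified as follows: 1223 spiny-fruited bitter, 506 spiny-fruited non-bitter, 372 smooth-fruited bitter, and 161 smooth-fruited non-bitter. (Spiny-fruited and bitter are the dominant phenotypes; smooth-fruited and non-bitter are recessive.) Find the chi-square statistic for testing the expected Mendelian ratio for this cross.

A dihybrid F₂ with independent assortment and complete dominance at both loci gives a 9:3:3:1 phenotypic ratio.
Total ratio parts = 16. Expected numbers out of 2262:
  spiny-fruited bitter: 2262 × 9/16 = 1272.375
  spiny-fruited non-bitter: 2262 × 3/16 = 424.125
  smooth-fruited bitter: 2262 × 3/16 = 424.125
  smooth-fruited non-bitter: 2262 × 1/16 = 141.375
χ² = Σ (O − E)² / E
  spiny-fruited bitter: (1223 − 1272.375)² / 1272.375 = 1.9160
  spiny-fruited non-bitter: (506 − 424.125)² / 424.125 = 15.8055
  smooth-fruited bitter: (372 − 424.125)² / 424.125 = 6.4062
  smooth-fruited non-bitter: (161 − 141.375)² / 141.375 = 2.7242
χ² = 1.9160 + 15.8055 + 6.4062 + 2.7242 = 26.8519 ≈ 26.852

26.852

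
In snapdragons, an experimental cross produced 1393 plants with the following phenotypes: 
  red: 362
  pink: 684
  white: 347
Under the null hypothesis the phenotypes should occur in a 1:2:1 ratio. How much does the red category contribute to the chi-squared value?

The 1:2:1 ratio has 4 parts, so with N = 1393 the expected counts are:
  red: 1393 × 1/4 = 348.25
  pink: 1393 × 2/4 = 696.5
  white: 1393 × 1/4 = 348.25
Contribution of red: (362 − 348.25)² / 348.25 = 0.5429

0.543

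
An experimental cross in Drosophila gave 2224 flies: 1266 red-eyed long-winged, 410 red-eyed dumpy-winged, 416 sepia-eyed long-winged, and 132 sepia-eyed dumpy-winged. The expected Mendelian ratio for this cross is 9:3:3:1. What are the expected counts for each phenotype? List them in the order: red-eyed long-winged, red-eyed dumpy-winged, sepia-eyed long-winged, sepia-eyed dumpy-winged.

Total ratio parts = 16. Expected numbers out of 2224:
  red-eyed long-winged: 2224 × 9/16 = 1251
  red-eyed dumpy-winged: 2224 × 3/16 = 417
  sepia-eyed long-winged: 2224 × 3/16 = 417
  sepia-eyed dumpy-winged: 2224 × 1/16 = 139

1251, 417, 417, 139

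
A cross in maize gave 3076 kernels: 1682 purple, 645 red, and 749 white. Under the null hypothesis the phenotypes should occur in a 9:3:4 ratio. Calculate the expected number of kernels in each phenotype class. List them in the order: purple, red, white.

The 9:3:4 ratio has 16 parts, so with N = 3076 the expected counts are:
  purple: 3076 × 9/16 = 1730.25
  red: 3076 × 3/16 = 576.75
  white: 3076 × 4/16 = 769

1730.25, 576.75, 769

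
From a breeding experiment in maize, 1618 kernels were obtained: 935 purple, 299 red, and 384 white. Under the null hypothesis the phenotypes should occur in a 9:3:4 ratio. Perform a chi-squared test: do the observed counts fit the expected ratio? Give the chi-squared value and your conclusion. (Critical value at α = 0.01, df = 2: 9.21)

Under the 9:3:4 hypothesis (Σ ratio = 16, N = 1618):
  purple: 1618 × 9/16 = 910.125
  red: 1618 × 3/16 = 303.375
  white: 1618 × 4/16 = 404.5
χ² = Σ (O − E)² / E
  purple: (935 − 910.125)² / 910.125 = 0.6799
  red: (299 − 303.375)² / 303.375 = 0.0631
  white: (384 − 404.5)² / 404.5 = 1.0389
χ² = 0.6799 + 0.0631 + 1.0389 = 1.7819 ≈ 1.782
Degrees of freedom = 3 − 1 = 2; critical value at α = 0.01 is 9.21.
Since 1.782 < 9.21, we fail to reject the null hypothesis — the data are consistent with the 9:3:4 ratio.

1.782; consistent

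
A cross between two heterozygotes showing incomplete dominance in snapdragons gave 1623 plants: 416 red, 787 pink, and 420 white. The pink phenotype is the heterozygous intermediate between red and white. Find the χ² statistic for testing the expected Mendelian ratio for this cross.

With incomplete dominance, a heterozygote × heterozygote cross gives a 1:2:1 phenotypic ratio.
The 1:2:1 ratio has 4 parts, so with N = 1623 the expected counts are:
  red: 1623 × 1/4 = 405.75
  pink: 1623 × 2/4 = 811.5
  white: 1623 × 1/4 = 405.75
χ² = Σ (O − E)² / E
  red: (416 − 405.75)² / 405.75 = 0.2589
  pink: (787 − 811.5)² / 811.5 = 0.7397
  white: (420 − 405.75)² / 405.75 = 0.5005
χ² = 0.2589 + 0.7397 + 0.5005 = 1.4991 ≈ 1.499

1.499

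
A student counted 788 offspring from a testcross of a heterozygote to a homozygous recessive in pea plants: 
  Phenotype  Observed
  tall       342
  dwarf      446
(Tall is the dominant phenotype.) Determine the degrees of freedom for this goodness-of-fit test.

1

A testcross of a heterozygote (Aa × aa) gives a 1:1 phenotypic ratio.
A goodness-of-fit test with 2 phenotype classes has df = 2 − 1 = 1.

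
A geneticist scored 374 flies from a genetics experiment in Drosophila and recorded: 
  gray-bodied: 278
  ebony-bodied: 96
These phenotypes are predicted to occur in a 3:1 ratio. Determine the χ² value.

Expected counts for N = 374 under a 3:1 ratio (total parts = 4):
  gray-bodied: 374 × 3/4 = 280.5
  ebony-bodied: 374 × 1/4 = 93.5
χ² = Σ (O − E)² / E
  gray-bodied: (278 − 280.5)² / 280.5 = 0.0223
  ebony-bodied: (96 − 93.5)² / 93.5 = 0.0668
χ² = 0.0223 + 0.0668 = 0.0891 ≈ 0.089

0.089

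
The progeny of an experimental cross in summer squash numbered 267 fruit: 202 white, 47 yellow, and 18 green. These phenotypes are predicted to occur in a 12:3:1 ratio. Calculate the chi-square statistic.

Total ratio parts = 16. Expected numbers out of 267:
  white: 267 × 12/16 = 200.25
  yellow: 267 × 3/16 = 50.0625
  green: 267 × 1/16 = 16.6875
χ² = Σ (O − E)² / E
  white: (202 − 200.25)² / 200.25 = 0.0153
  yellow: (47 − 50.0625)² / 50.0625 = 0.1873
  green: (18 − 16.6875)² / 16.6875 = 0.1032
χ² = 0.0153 + 0.1873 + 0.1032 = 0.3058 ≈ 0.306

0.306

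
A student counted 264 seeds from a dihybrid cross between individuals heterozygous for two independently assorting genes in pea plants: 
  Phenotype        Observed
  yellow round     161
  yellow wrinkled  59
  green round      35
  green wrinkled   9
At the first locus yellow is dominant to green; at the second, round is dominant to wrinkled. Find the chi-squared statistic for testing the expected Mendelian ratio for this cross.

A dihybrid F₂ with independent assortment and complete dominance at both loci gives a 9:3:3:1 phenotypic ratio.
Total ratio parts = 16. Expected numbers out of 264:
  yellow round: 264 × 9/16 = 148.5
  yellow wrinkled: 264 × 3/16 = 49.5
  green round: 264 × 3/16 = 49.5
  green wrinkled: 264 × 1/16 = 16.5
χ² = Σ (O − E)² / E
  yellow round: (161 − 148.5)² / 148.5 = 1.0522
  yellow wrinkled: (59 − 49.5)² / 49.5 = 1.8232
  green round: (35 − 49.5)² / 49.5 = 4.2475
  green wrinkled: (9 − 16.5)² / 16.5 = 3.4091
χ² = 1.0522 + 1.8232 + 4.2475 + 3.4091 = 10.532

10.532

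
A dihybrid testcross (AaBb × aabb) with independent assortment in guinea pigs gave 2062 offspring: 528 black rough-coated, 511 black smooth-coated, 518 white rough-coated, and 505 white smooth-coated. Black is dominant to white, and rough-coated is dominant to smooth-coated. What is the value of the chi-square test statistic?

0.568

A dihybrid testcross with independent assortment gives a 1:1:1:1 ratio.
The 1:1:1:1 ratio has 4 parts, so with N = 2062 the expected counts are:
  black rough-coated: 2062 × 1/4 = 515.5
  black smooth-coated: 2062 × 1/4 = 515.5
  white rough-coated: 2062 × 1/4 = 515.5
  white smooth-coated: 2062 × 1/4 = 515.5
χ² = Σ (O − E)² / E
  black rough-coated: (528 − 515.5)² / 515.5 = 0.3031
  black smooth-coated: (511 − 515.5)² / 515.5 = 0.0393
  white rough-coated: (518 − 515.5)² / 515.5 = 0.0121
  white smooth-coated: (505 − 515.5)² / 515.5 = 0.2139
χ² = 0.3031 + 0.0393 + 0.0121 + 0.2139 = 0.5684 ≈ 0.568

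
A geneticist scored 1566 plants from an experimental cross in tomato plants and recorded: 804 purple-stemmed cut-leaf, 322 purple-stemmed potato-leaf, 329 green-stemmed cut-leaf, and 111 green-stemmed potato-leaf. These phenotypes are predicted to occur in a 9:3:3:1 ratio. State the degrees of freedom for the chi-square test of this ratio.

3

A goodness-of-fit test with 4 phenotype classes has df = 4 − 1 = 3.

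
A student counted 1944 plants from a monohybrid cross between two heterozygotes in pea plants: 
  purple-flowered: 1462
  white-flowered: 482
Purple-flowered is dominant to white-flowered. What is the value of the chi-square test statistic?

0.044

For a monohybrid cross between heterozygotes with complete dominance, the expected phenotypic ratio is 3:1.
Under the 3:1 hypothesis (Σ ratio = 4, N = 1944):
  purple-flowered: 1944 × 3/4 = 1458
  white-flowered: 1944 × 1/4 = 486
χ² = Σ (O − E)² / E
  purple-flowered: (1462 − 1458)² / 1458 = 0.0110
  white-flowered: (482 − 486)² / 486 = 0.0329
χ² = 0.0110 + 0.0329 = 0.0439 ≈ 0.044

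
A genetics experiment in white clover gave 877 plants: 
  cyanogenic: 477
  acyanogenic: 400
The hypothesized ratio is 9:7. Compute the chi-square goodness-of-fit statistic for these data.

Under the 9:7 hypothesis (Σ ratio = 16, N = 877):
  cyanogenic: 877 × 9/16 = 493.3125
  acyanogenic: 877 × 7/16 = 383.6875
χ² = Σ (O − E)² / E
  cyanogenic: (477 − 493.3125)² / 493.3125 = 0.5394
  acyanogenic: (400 − 383.6875)² / 383.6875 = 0.6935
χ² = 0.5394 + 0.6935 = 1.2329 ≈ 1.233

1.233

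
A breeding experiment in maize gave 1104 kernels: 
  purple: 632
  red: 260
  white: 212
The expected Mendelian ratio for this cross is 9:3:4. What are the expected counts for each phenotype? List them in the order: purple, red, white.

The 9:3:4 ratio has 16 parts, so with N = 1104 the expected counts are:
  purple: 1104 × 9/16 = 621
  red: 1104 × 3/16 = 207
  white: 1104 × 4/16 = 276

621, 207, 276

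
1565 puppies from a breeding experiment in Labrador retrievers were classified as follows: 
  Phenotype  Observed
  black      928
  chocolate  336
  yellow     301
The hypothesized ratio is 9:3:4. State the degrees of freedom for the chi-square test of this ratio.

A goodness-of-fit test with 3 phenotype classes has df = 3 − 1 = 2.

2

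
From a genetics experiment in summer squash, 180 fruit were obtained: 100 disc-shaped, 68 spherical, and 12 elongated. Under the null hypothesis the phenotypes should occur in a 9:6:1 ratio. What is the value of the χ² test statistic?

Expected counts for N = 180 under a 9:6:1 ratio (total parts = 16):
  disc-shaped: 180 × 9/16 = 101.25
  spherical: 180 × 6/16 = 67.5
  elongated: 180 × 1/16 = 11.25
χ² = Σ (O − E)² / E
  disc-shaped: (100 − 101.25)² / 101.25 = 0.0154
  spherical: (68 − 67.5)² / 67.5 = 0.0037
  elongated: (12 − 11.25)² / 11.25 = 0.0500
χ² = 0.0154 + 0.0037 + 0.0500 = 0.0691 ≈ 0.069

0.069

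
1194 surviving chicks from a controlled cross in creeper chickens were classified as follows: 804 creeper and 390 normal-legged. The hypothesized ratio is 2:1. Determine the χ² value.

0.241

Under the 2:1 hypothesis (Σ ratio = 3, N = 1194):
  creeper: 1194 × 2/3 = 796
  normal-legged: 1194 × 1/3 = 398
χ² = Σ (O − E)² / E
  creeper: (804 − 796)² / 796 = 0.0804
  normal-legged: (390 − 398)² / 398 = 0.1608
χ² = 0.0804 + 0.1608 = 0.2412 ≈ 0.241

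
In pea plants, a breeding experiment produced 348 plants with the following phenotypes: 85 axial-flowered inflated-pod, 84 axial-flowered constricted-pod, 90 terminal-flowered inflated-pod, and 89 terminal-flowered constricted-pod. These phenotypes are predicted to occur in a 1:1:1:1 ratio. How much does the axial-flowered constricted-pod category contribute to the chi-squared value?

0.103

Total ratio parts = 4. Expected numbers out of 348:
  axial-flowered inflated-pod: 348 × 1/4 = 87
  axial-flowered constricted-pod: 348 × 1/4 = 87
  terminal-flowered inflated-pod: 348 × 1/4 = 87
  terminal-flowered constricted-pod: 348 × 1/4 = 87
Contribution of axial-flowered constricted-pod: (84 − 87)² / 87 = 0.1034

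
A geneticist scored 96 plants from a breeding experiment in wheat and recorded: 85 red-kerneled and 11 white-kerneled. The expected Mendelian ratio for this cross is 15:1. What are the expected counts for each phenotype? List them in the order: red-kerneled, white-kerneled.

90, 6

Total ratio parts = 16. Expected numbers out of 96:
  red-kerneled: 96 × 15/16 = 90
  white-kerneled: 96 × 1/16 = 6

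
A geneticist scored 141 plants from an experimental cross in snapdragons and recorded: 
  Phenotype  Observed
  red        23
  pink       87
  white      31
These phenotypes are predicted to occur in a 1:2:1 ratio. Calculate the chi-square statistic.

The 1:2:1 ratio has 4 parts, so with N = 141 the expected counts are:
  red: 141 × 1/4 = 35.25
  pink: 141 × 2/4 = 70.5
  white: 141 × 1/4 = 35.25
χ² = Σ (O − E)² / E
  red: (23 − 35.25)² / 35.25 = 4.2571
  pink: (87 − 70.5)² / 70.5 = 3.8617
  white: (31 − 35.25)² / 35.25 = 0.5124
χ² = 4.2571 + 3.8617 + 0.5124 = 8.6312 ≈ 8.631

8.631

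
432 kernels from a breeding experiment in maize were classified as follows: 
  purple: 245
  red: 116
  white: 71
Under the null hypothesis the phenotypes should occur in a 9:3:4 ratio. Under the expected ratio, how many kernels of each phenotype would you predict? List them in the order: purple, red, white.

243, 81, 108

Under the 9:3:4 hypothesis (Σ ratio = 16, N = 432):
  purple: 432 × 9/16 = 243
  red: 432 × 3/16 = 81
  white: 432 × 4/16 = 108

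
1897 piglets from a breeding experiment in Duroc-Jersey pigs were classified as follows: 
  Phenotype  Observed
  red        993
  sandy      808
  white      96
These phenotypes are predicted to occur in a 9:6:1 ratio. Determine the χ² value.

The 9:6:1 ratio has 16 parts, so with N = 1897 the expected counts are:
  red: 1897 × 9/16 = 1067.0625
  sandy: 1897 × 6/16 = 711.375
  white: 1897 × 1/16 = 118.5625
χ² = Σ (O − E)² / E
  red: (993 − 1067.0625)² / 1067.0625 = 5.1405
  sandy: (808 − 711.375)² / 711.375 = 13.1244
  white: (96 − 118.5625)² / 118.5625 = 4.2937
χ² = 5.1405 + 13.1244 + 4.2937 = 22.5586 ≈ 22.559

22.559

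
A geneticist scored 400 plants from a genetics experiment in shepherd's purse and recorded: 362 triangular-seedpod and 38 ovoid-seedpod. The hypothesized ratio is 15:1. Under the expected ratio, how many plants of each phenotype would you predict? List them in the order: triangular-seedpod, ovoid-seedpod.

Total ratio parts = 16. Expected numbers out of 400:
  triangular-seedpod: 400 × 15/16 = 375
  ovoid-seedpod: 400 × 1/16 = 25

375, 25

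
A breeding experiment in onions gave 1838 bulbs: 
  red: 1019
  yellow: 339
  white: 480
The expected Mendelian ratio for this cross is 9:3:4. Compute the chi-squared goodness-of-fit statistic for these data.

1.220

Expected counts for N = 1838 under a 9:3:4 ratio (total parts = 16):
  red: 1838 × 9/16 = 1033.875
  yellow: 1838 × 3/16 = 344.625
  white: 1838 × 4/16 = 459.5
χ² = Σ (O − E)² / E
  red: (1019 − 1033.875)² / 1033.875 = 0.2140
  yellow: (339 − 344.625)² / 344.625 = 0.0918
  white: (480 − 459.5)² / 459.5 = 0.9146
χ² = 0.2140 + 0.0918 + 0.9146 = 1.2204 ≈ 1.220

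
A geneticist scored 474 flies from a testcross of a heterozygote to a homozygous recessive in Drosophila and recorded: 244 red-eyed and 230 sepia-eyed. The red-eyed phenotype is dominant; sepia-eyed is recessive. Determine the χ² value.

A testcross of a heterozygote (Aa × aa) gives a 1:1 phenotypic ratio.
Expected counts for N = 474 under a 1:1 ratio (total parts = 2):
  red-eyed: 474 × 1/2 = 237
  sepia-eyed: 474 × 1/2 = 237
χ² = Σ (O − E)² / E
  red-eyed: (244 − 237)² / 237 = 0.2068
  sepia-eyed: (230 − 237)² / 237 = 0.2068
χ² = 0.2068 + 0.2068 = 0.4136 ≈ 0.414

0.414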